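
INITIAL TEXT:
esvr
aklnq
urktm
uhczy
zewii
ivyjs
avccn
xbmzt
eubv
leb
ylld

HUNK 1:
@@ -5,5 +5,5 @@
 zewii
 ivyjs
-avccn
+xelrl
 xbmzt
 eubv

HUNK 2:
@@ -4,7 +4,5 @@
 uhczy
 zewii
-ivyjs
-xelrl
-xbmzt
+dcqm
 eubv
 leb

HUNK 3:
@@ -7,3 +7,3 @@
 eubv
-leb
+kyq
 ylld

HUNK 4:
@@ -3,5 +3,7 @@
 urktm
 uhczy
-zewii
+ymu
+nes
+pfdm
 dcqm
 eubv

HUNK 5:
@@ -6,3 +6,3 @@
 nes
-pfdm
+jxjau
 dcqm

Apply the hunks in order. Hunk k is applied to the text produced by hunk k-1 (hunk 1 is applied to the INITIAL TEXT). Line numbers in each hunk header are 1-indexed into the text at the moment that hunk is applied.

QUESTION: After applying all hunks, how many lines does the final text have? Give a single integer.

Hunk 1: at line 5 remove [avccn] add [xelrl] -> 11 lines: esvr aklnq urktm uhczy zewii ivyjs xelrl xbmzt eubv leb ylld
Hunk 2: at line 4 remove [ivyjs,xelrl,xbmzt] add [dcqm] -> 9 lines: esvr aklnq urktm uhczy zewii dcqm eubv leb ylld
Hunk 3: at line 7 remove [leb] add [kyq] -> 9 lines: esvr aklnq urktm uhczy zewii dcqm eubv kyq ylld
Hunk 4: at line 3 remove [zewii] add [ymu,nes,pfdm] -> 11 lines: esvr aklnq urktm uhczy ymu nes pfdm dcqm eubv kyq ylld
Hunk 5: at line 6 remove [pfdm] add [jxjau] -> 11 lines: esvr aklnq urktm uhczy ymu nes jxjau dcqm eubv kyq ylld
Final line count: 11

Answer: 11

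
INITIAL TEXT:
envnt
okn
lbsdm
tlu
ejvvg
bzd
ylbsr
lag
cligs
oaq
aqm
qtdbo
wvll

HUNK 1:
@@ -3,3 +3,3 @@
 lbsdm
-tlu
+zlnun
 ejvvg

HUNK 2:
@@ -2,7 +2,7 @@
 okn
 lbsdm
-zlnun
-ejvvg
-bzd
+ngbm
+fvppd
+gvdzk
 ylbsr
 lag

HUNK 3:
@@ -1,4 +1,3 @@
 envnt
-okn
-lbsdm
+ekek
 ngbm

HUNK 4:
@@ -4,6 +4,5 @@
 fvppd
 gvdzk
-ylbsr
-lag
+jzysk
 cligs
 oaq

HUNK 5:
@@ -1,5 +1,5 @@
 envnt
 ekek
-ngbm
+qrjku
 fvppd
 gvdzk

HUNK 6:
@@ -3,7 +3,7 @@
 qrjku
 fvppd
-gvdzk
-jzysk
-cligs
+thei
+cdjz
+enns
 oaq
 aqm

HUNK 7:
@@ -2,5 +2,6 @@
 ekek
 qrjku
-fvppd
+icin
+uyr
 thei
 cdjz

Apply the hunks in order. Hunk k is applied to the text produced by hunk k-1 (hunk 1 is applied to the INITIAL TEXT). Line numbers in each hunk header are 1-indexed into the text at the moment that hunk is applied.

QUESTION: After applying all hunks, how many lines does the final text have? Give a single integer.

Hunk 1: at line 3 remove [tlu] add [zlnun] -> 13 lines: envnt okn lbsdm zlnun ejvvg bzd ylbsr lag cligs oaq aqm qtdbo wvll
Hunk 2: at line 2 remove [zlnun,ejvvg,bzd] add [ngbm,fvppd,gvdzk] -> 13 lines: envnt okn lbsdm ngbm fvppd gvdzk ylbsr lag cligs oaq aqm qtdbo wvll
Hunk 3: at line 1 remove [okn,lbsdm] add [ekek] -> 12 lines: envnt ekek ngbm fvppd gvdzk ylbsr lag cligs oaq aqm qtdbo wvll
Hunk 4: at line 4 remove [ylbsr,lag] add [jzysk] -> 11 lines: envnt ekek ngbm fvppd gvdzk jzysk cligs oaq aqm qtdbo wvll
Hunk 5: at line 1 remove [ngbm] add [qrjku] -> 11 lines: envnt ekek qrjku fvppd gvdzk jzysk cligs oaq aqm qtdbo wvll
Hunk 6: at line 3 remove [gvdzk,jzysk,cligs] add [thei,cdjz,enns] -> 11 lines: envnt ekek qrjku fvppd thei cdjz enns oaq aqm qtdbo wvll
Hunk 7: at line 2 remove [fvppd] add [icin,uyr] -> 12 lines: envnt ekek qrjku icin uyr thei cdjz enns oaq aqm qtdbo wvll
Final line count: 12

Answer: 12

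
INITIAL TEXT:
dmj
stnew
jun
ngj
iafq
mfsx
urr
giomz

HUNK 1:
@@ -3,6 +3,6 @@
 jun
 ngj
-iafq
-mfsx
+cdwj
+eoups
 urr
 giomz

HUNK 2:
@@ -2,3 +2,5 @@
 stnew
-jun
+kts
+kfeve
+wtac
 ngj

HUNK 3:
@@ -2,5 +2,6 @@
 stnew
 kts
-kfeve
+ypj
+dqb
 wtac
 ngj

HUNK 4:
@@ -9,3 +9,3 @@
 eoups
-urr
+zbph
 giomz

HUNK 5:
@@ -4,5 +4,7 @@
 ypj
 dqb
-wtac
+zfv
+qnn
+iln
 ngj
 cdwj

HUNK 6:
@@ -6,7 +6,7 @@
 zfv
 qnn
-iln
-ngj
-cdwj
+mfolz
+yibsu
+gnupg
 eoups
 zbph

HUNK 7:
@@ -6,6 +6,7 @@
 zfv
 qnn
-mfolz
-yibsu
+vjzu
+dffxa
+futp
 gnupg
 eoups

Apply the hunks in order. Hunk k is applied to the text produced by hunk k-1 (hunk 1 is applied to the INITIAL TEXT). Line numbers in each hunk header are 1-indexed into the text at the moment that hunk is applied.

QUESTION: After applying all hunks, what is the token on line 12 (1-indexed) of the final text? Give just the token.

Answer: eoups

Derivation:
Hunk 1: at line 3 remove [iafq,mfsx] add [cdwj,eoups] -> 8 lines: dmj stnew jun ngj cdwj eoups urr giomz
Hunk 2: at line 2 remove [jun] add [kts,kfeve,wtac] -> 10 lines: dmj stnew kts kfeve wtac ngj cdwj eoups urr giomz
Hunk 3: at line 2 remove [kfeve] add [ypj,dqb] -> 11 lines: dmj stnew kts ypj dqb wtac ngj cdwj eoups urr giomz
Hunk 4: at line 9 remove [urr] add [zbph] -> 11 lines: dmj stnew kts ypj dqb wtac ngj cdwj eoups zbph giomz
Hunk 5: at line 4 remove [wtac] add [zfv,qnn,iln] -> 13 lines: dmj stnew kts ypj dqb zfv qnn iln ngj cdwj eoups zbph giomz
Hunk 6: at line 6 remove [iln,ngj,cdwj] add [mfolz,yibsu,gnupg] -> 13 lines: dmj stnew kts ypj dqb zfv qnn mfolz yibsu gnupg eoups zbph giomz
Hunk 7: at line 6 remove [mfolz,yibsu] add [vjzu,dffxa,futp] -> 14 lines: dmj stnew kts ypj dqb zfv qnn vjzu dffxa futp gnupg eoups zbph giomz
Final line 12: eoups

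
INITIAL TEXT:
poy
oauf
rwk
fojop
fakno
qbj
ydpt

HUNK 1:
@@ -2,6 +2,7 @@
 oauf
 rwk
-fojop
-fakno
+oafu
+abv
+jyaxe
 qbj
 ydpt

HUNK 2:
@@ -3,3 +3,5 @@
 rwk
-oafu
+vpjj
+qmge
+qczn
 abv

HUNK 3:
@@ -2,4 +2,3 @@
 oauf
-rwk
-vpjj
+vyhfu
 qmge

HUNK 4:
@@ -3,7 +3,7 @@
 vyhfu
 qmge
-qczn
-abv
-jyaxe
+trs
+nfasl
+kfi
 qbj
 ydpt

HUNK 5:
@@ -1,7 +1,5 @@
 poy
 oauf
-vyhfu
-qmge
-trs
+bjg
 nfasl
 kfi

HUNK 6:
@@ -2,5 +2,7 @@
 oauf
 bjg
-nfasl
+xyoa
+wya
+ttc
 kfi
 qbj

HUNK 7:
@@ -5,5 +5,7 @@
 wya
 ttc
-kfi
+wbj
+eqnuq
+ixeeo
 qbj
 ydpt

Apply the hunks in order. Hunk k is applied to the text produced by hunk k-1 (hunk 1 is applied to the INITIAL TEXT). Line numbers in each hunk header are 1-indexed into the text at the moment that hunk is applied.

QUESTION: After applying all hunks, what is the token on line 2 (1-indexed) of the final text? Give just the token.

Hunk 1: at line 2 remove [fojop,fakno] add [oafu,abv,jyaxe] -> 8 lines: poy oauf rwk oafu abv jyaxe qbj ydpt
Hunk 2: at line 3 remove [oafu] add [vpjj,qmge,qczn] -> 10 lines: poy oauf rwk vpjj qmge qczn abv jyaxe qbj ydpt
Hunk 3: at line 2 remove [rwk,vpjj] add [vyhfu] -> 9 lines: poy oauf vyhfu qmge qczn abv jyaxe qbj ydpt
Hunk 4: at line 3 remove [qczn,abv,jyaxe] add [trs,nfasl,kfi] -> 9 lines: poy oauf vyhfu qmge trs nfasl kfi qbj ydpt
Hunk 5: at line 1 remove [vyhfu,qmge,trs] add [bjg] -> 7 lines: poy oauf bjg nfasl kfi qbj ydpt
Hunk 6: at line 2 remove [nfasl] add [xyoa,wya,ttc] -> 9 lines: poy oauf bjg xyoa wya ttc kfi qbj ydpt
Hunk 7: at line 5 remove [kfi] add [wbj,eqnuq,ixeeo] -> 11 lines: poy oauf bjg xyoa wya ttc wbj eqnuq ixeeo qbj ydpt
Final line 2: oauf

Answer: oauf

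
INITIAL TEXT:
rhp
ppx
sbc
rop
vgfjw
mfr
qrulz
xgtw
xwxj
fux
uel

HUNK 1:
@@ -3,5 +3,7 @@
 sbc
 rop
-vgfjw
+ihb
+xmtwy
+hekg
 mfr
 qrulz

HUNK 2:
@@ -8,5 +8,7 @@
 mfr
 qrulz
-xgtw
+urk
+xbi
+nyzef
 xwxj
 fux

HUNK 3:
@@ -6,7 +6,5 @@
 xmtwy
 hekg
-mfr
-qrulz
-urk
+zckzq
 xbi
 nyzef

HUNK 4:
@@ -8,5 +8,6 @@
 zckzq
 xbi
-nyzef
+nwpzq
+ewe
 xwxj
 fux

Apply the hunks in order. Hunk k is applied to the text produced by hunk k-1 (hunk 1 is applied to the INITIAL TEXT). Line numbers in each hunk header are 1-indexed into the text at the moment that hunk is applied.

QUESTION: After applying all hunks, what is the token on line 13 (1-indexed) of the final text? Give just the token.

Hunk 1: at line 3 remove [vgfjw] add [ihb,xmtwy,hekg] -> 13 lines: rhp ppx sbc rop ihb xmtwy hekg mfr qrulz xgtw xwxj fux uel
Hunk 2: at line 8 remove [xgtw] add [urk,xbi,nyzef] -> 15 lines: rhp ppx sbc rop ihb xmtwy hekg mfr qrulz urk xbi nyzef xwxj fux uel
Hunk 3: at line 6 remove [mfr,qrulz,urk] add [zckzq] -> 13 lines: rhp ppx sbc rop ihb xmtwy hekg zckzq xbi nyzef xwxj fux uel
Hunk 4: at line 8 remove [nyzef] add [nwpzq,ewe] -> 14 lines: rhp ppx sbc rop ihb xmtwy hekg zckzq xbi nwpzq ewe xwxj fux uel
Final line 13: fux

Answer: fux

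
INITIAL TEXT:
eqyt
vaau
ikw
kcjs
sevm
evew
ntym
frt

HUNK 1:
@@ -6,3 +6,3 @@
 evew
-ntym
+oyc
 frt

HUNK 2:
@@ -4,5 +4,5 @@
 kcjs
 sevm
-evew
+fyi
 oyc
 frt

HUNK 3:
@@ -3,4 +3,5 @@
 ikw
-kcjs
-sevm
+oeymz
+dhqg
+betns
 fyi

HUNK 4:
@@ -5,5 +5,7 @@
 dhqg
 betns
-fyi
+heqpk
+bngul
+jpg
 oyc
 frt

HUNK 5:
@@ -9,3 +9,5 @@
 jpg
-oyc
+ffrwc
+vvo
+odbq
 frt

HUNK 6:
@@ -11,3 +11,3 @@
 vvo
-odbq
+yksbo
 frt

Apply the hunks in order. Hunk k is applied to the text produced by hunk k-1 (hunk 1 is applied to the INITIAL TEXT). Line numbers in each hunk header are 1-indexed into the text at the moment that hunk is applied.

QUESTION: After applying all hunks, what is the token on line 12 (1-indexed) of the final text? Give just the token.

Hunk 1: at line 6 remove [ntym] add [oyc] -> 8 lines: eqyt vaau ikw kcjs sevm evew oyc frt
Hunk 2: at line 4 remove [evew] add [fyi] -> 8 lines: eqyt vaau ikw kcjs sevm fyi oyc frt
Hunk 3: at line 3 remove [kcjs,sevm] add [oeymz,dhqg,betns] -> 9 lines: eqyt vaau ikw oeymz dhqg betns fyi oyc frt
Hunk 4: at line 5 remove [fyi] add [heqpk,bngul,jpg] -> 11 lines: eqyt vaau ikw oeymz dhqg betns heqpk bngul jpg oyc frt
Hunk 5: at line 9 remove [oyc] add [ffrwc,vvo,odbq] -> 13 lines: eqyt vaau ikw oeymz dhqg betns heqpk bngul jpg ffrwc vvo odbq frt
Hunk 6: at line 11 remove [odbq] add [yksbo] -> 13 lines: eqyt vaau ikw oeymz dhqg betns heqpk bngul jpg ffrwc vvo yksbo frt
Final line 12: yksbo

Answer: yksbo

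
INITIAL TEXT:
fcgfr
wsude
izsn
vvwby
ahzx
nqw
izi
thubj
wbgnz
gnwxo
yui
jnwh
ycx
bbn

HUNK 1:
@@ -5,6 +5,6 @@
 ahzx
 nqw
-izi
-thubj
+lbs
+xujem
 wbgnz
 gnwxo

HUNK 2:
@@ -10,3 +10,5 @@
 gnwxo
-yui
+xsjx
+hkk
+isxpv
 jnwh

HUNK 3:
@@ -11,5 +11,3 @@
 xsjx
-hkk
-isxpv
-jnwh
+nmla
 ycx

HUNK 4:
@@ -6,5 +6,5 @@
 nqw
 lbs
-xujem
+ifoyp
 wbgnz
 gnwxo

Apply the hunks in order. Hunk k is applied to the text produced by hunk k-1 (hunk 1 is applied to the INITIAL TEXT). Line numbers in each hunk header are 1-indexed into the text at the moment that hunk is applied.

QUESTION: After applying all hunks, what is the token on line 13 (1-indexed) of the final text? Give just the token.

Hunk 1: at line 5 remove [izi,thubj] add [lbs,xujem] -> 14 lines: fcgfr wsude izsn vvwby ahzx nqw lbs xujem wbgnz gnwxo yui jnwh ycx bbn
Hunk 2: at line 10 remove [yui] add [xsjx,hkk,isxpv] -> 16 lines: fcgfr wsude izsn vvwby ahzx nqw lbs xujem wbgnz gnwxo xsjx hkk isxpv jnwh ycx bbn
Hunk 3: at line 11 remove [hkk,isxpv,jnwh] add [nmla] -> 14 lines: fcgfr wsude izsn vvwby ahzx nqw lbs xujem wbgnz gnwxo xsjx nmla ycx bbn
Hunk 4: at line 6 remove [xujem] add [ifoyp] -> 14 lines: fcgfr wsude izsn vvwby ahzx nqw lbs ifoyp wbgnz gnwxo xsjx nmla ycx bbn
Final line 13: ycx

Answer: ycx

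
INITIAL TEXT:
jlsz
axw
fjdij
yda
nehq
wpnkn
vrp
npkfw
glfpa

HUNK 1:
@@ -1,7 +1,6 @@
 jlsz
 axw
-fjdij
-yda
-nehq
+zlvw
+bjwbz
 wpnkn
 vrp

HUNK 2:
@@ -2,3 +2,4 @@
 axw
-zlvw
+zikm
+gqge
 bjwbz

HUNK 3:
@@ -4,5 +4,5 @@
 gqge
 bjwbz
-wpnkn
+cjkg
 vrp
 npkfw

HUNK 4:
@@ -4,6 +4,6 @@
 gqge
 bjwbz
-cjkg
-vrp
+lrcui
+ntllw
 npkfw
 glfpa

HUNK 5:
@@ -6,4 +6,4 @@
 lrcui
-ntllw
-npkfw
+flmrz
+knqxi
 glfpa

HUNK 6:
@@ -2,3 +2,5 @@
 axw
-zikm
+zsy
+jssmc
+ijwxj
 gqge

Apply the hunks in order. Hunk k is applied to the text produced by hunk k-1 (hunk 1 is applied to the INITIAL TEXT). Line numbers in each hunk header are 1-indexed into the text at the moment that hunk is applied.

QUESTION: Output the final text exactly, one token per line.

Answer: jlsz
axw
zsy
jssmc
ijwxj
gqge
bjwbz
lrcui
flmrz
knqxi
glfpa

Derivation:
Hunk 1: at line 1 remove [fjdij,yda,nehq] add [zlvw,bjwbz] -> 8 lines: jlsz axw zlvw bjwbz wpnkn vrp npkfw glfpa
Hunk 2: at line 2 remove [zlvw] add [zikm,gqge] -> 9 lines: jlsz axw zikm gqge bjwbz wpnkn vrp npkfw glfpa
Hunk 3: at line 4 remove [wpnkn] add [cjkg] -> 9 lines: jlsz axw zikm gqge bjwbz cjkg vrp npkfw glfpa
Hunk 4: at line 4 remove [cjkg,vrp] add [lrcui,ntllw] -> 9 lines: jlsz axw zikm gqge bjwbz lrcui ntllw npkfw glfpa
Hunk 5: at line 6 remove [ntllw,npkfw] add [flmrz,knqxi] -> 9 lines: jlsz axw zikm gqge bjwbz lrcui flmrz knqxi glfpa
Hunk 6: at line 2 remove [zikm] add [zsy,jssmc,ijwxj] -> 11 lines: jlsz axw zsy jssmc ijwxj gqge bjwbz lrcui flmrz knqxi glfpa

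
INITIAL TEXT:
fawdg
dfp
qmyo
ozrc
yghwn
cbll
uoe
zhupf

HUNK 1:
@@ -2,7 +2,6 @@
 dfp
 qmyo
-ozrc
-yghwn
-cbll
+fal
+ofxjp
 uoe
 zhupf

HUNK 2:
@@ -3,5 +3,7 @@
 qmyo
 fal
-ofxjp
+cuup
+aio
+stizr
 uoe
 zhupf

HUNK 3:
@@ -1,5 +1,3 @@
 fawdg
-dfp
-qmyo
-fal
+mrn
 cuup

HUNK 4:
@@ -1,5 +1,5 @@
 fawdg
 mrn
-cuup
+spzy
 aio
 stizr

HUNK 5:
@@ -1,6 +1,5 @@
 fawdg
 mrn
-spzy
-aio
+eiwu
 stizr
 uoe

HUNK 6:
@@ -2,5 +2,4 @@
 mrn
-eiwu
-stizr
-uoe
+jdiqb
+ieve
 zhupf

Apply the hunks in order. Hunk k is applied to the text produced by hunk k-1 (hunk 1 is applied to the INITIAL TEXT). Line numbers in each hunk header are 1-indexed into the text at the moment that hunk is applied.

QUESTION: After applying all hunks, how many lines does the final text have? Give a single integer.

Answer: 5

Derivation:
Hunk 1: at line 2 remove [ozrc,yghwn,cbll] add [fal,ofxjp] -> 7 lines: fawdg dfp qmyo fal ofxjp uoe zhupf
Hunk 2: at line 3 remove [ofxjp] add [cuup,aio,stizr] -> 9 lines: fawdg dfp qmyo fal cuup aio stizr uoe zhupf
Hunk 3: at line 1 remove [dfp,qmyo,fal] add [mrn] -> 7 lines: fawdg mrn cuup aio stizr uoe zhupf
Hunk 4: at line 1 remove [cuup] add [spzy] -> 7 lines: fawdg mrn spzy aio stizr uoe zhupf
Hunk 5: at line 1 remove [spzy,aio] add [eiwu] -> 6 lines: fawdg mrn eiwu stizr uoe zhupf
Hunk 6: at line 2 remove [eiwu,stizr,uoe] add [jdiqb,ieve] -> 5 lines: fawdg mrn jdiqb ieve zhupf
Final line count: 5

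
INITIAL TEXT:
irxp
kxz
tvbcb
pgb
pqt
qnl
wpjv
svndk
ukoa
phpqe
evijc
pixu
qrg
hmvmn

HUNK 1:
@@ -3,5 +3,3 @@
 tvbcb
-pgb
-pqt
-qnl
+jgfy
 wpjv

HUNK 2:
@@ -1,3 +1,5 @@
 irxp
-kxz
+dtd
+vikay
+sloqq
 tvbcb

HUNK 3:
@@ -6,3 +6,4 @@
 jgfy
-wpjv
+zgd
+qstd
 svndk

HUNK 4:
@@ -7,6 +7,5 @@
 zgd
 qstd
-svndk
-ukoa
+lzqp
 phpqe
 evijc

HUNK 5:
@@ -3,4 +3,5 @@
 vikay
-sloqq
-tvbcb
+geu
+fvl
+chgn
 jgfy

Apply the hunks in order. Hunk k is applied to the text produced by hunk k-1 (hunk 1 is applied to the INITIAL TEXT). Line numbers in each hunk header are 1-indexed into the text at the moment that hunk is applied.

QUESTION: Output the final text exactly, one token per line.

Hunk 1: at line 3 remove [pgb,pqt,qnl] add [jgfy] -> 12 lines: irxp kxz tvbcb jgfy wpjv svndk ukoa phpqe evijc pixu qrg hmvmn
Hunk 2: at line 1 remove [kxz] add [dtd,vikay,sloqq] -> 14 lines: irxp dtd vikay sloqq tvbcb jgfy wpjv svndk ukoa phpqe evijc pixu qrg hmvmn
Hunk 3: at line 6 remove [wpjv] add [zgd,qstd] -> 15 lines: irxp dtd vikay sloqq tvbcb jgfy zgd qstd svndk ukoa phpqe evijc pixu qrg hmvmn
Hunk 4: at line 7 remove [svndk,ukoa] add [lzqp] -> 14 lines: irxp dtd vikay sloqq tvbcb jgfy zgd qstd lzqp phpqe evijc pixu qrg hmvmn
Hunk 5: at line 3 remove [sloqq,tvbcb] add [geu,fvl,chgn] -> 15 lines: irxp dtd vikay geu fvl chgn jgfy zgd qstd lzqp phpqe evijc pixu qrg hmvmn

Answer: irxp
dtd
vikay
geu
fvl
chgn
jgfy
zgd
qstd
lzqp
phpqe
evijc
pixu
qrg
hmvmn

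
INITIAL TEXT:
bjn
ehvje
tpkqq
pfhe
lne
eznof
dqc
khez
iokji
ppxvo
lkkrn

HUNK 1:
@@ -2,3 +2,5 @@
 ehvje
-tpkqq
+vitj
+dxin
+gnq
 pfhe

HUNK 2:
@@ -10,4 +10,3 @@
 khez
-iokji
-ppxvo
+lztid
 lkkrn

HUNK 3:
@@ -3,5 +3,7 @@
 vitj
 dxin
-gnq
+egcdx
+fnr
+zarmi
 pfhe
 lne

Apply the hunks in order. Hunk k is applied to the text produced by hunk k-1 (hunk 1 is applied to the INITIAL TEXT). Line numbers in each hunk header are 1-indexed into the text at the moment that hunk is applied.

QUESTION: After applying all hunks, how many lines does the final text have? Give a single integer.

Answer: 14

Derivation:
Hunk 1: at line 2 remove [tpkqq] add [vitj,dxin,gnq] -> 13 lines: bjn ehvje vitj dxin gnq pfhe lne eznof dqc khez iokji ppxvo lkkrn
Hunk 2: at line 10 remove [iokji,ppxvo] add [lztid] -> 12 lines: bjn ehvje vitj dxin gnq pfhe lne eznof dqc khez lztid lkkrn
Hunk 3: at line 3 remove [gnq] add [egcdx,fnr,zarmi] -> 14 lines: bjn ehvje vitj dxin egcdx fnr zarmi pfhe lne eznof dqc khez lztid lkkrn
Final line count: 14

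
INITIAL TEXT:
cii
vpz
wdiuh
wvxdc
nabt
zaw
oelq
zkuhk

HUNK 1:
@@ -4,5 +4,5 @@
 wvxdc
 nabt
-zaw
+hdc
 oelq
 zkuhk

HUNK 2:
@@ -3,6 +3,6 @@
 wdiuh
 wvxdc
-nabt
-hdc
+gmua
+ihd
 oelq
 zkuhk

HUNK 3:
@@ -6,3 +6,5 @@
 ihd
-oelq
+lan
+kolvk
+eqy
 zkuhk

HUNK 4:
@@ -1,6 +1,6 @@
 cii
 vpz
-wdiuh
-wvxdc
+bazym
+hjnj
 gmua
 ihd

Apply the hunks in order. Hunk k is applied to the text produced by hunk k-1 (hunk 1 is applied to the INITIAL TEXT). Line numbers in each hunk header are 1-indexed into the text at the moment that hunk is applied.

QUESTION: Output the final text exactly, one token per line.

Hunk 1: at line 4 remove [zaw] add [hdc] -> 8 lines: cii vpz wdiuh wvxdc nabt hdc oelq zkuhk
Hunk 2: at line 3 remove [nabt,hdc] add [gmua,ihd] -> 8 lines: cii vpz wdiuh wvxdc gmua ihd oelq zkuhk
Hunk 3: at line 6 remove [oelq] add [lan,kolvk,eqy] -> 10 lines: cii vpz wdiuh wvxdc gmua ihd lan kolvk eqy zkuhk
Hunk 4: at line 1 remove [wdiuh,wvxdc] add [bazym,hjnj] -> 10 lines: cii vpz bazym hjnj gmua ihd lan kolvk eqy zkuhk

Answer: cii
vpz
bazym
hjnj
gmua
ihd
lan
kolvk
eqy
zkuhk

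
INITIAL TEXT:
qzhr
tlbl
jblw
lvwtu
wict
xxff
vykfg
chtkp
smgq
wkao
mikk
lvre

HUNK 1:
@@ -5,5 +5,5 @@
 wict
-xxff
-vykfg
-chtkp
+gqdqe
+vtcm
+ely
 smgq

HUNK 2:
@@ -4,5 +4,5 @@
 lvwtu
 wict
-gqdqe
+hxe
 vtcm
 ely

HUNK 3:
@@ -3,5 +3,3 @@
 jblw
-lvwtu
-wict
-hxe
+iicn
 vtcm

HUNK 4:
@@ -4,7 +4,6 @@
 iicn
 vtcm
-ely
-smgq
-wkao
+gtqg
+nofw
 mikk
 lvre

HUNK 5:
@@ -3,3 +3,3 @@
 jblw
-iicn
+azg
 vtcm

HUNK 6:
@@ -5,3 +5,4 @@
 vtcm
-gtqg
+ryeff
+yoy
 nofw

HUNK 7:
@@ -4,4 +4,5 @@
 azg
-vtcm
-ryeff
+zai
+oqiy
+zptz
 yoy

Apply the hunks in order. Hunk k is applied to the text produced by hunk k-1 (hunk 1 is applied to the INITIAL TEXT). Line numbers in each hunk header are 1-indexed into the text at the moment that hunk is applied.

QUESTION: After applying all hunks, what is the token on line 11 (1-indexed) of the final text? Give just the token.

Hunk 1: at line 5 remove [xxff,vykfg,chtkp] add [gqdqe,vtcm,ely] -> 12 lines: qzhr tlbl jblw lvwtu wict gqdqe vtcm ely smgq wkao mikk lvre
Hunk 2: at line 4 remove [gqdqe] add [hxe] -> 12 lines: qzhr tlbl jblw lvwtu wict hxe vtcm ely smgq wkao mikk lvre
Hunk 3: at line 3 remove [lvwtu,wict,hxe] add [iicn] -> 10 lines: qzhr tlbl jblw iicn vtcm ely smgq wkao mikk lvre
Hunk 4: at line 4 remove [ely,smgq,wkao] add [gtqg,nofw] -> 9 lines: qzhr tlbl jblw iicn vtcm gtqg nofw mikk lvre
Hunk 5: at line 3 remove [iicn] add [azg] -> 9 lines: qzhr tlbl jblw azg vtcm gtqg nofw mikk lvre
Hunk 6: at line 5 remove [gtqg] add [ryeff,yoy] -> 10 lines: qzhr tlbl jblw azg vtcm ryeff yoy nofw mikk lvre
Hunk 7: at line 4 remove [vtcm,ryeff] add [zai,oqiy,zptz] -> 11 lines: qzhr tlbl jblw azg zai oqiy zptz yoy nofw mikk lvre
Final line 11: lvre

Answer: lvre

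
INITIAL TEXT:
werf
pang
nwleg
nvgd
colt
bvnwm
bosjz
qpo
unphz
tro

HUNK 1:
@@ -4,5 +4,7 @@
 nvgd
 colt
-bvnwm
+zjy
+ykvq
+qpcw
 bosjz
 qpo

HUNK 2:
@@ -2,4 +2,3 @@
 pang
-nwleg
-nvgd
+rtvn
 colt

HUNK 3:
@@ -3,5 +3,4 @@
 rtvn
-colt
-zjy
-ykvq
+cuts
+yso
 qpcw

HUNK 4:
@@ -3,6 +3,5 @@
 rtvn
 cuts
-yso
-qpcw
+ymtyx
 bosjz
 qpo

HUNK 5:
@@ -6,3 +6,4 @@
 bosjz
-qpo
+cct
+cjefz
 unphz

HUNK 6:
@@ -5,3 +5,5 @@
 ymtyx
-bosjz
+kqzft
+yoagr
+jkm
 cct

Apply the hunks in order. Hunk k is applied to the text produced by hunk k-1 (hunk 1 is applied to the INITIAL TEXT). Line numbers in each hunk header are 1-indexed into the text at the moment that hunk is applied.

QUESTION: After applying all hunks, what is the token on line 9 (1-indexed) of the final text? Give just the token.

Hunk 1: at line 4 remove [bvnwm] add [zjy,ykvq,qpcw] -> 12 lines: werf pang nwleg nvgd colt zjy ykvq qpcw bosjz qpo unphz tro
Hunk 2: at line 2 remove [nwleg,nvgd] add [rtvn] -> 11 lines: werf pang rtvn colt zjy ykvq qpcw bosjz qpo unphz tro
Hunk 3: at line 3 remove [colt,zjy,ykvq] add [cuts,yso] -> 10 lines: werf pang rtvn cuts yso qpcw bosjz qpo unphz tro
Hunk 4: at line 3 remove [yso,qpcw] add [ymtyx] -> 9 lines: werf pang rtvn cuts ymtyx bosjz qpo unphz tro
Hunk 5: at line 6 remove [qpo] add [cct,cjefz] -> 10 lines: werf pang rtvn cuts ymtyx bosjz cct cjefz unphz tro
Hunk 6: at line 5 remove [bosjz] add [kqzft,yoagr,jkm] -> 12 lines: werf pang rtvn cuts ymtyx kqzft yoagr jkm cct cjefz unphz tro
Final line 9: cct

Answer: cct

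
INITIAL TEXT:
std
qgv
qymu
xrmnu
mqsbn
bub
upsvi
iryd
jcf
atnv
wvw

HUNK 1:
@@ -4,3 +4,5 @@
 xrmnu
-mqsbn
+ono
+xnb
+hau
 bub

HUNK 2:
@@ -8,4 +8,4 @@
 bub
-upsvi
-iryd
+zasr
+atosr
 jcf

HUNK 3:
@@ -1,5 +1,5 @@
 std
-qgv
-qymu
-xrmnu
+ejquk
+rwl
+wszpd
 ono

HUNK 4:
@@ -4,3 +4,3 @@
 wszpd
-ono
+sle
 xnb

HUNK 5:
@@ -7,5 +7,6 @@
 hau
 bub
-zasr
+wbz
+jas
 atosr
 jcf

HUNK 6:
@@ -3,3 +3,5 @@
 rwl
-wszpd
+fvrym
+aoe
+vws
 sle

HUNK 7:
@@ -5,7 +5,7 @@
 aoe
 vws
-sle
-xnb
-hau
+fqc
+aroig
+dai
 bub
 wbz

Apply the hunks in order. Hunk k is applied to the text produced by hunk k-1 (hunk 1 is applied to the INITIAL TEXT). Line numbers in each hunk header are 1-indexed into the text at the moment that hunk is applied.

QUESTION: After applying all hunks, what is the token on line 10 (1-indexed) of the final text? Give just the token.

Answer: bub

Derivation:
Hunk 1: at line 4 remove [mqsbn] add [ono,xnb,hau] -> 13 lines: std qgv qymu xrmnu ono xnb hau bub upsvi iryd jcf atnv wvw
Hunk 2: at line 8 remove [upsvi,iryd] add [zasr,atosr] -> 13 lines: std qgv qymu xrmnu ono xnb hau bub zasr atosr jcf atnv wvw
Hunk 3: at line 1 remove [qgv,qymu,xrmnu] add [ejquk,rwl,wszpd] -> 13 lines: std ejquk rwl wszpd ono xnb hau bub zasr atosr jcf atnv wvw
Hunk 4: at line 4 remove [ono] add [sle] -> 13 lines: std ejquk rwl wszpd sle xnb hau bub zasr atosr jcf atnv wvw
Hunk 5: at line 7 remove [zasr] add [wbz,jas] -> 14 lines: std ejquk rwl wszpd sle xnb hau bub wbz jas atosr jcf atnv wvw
Hunk 6: at line 3 remove [wszpd] add [fvrym,aoe,vws] -> 16 lines: std ejquk rwl fvrym aoe vws sle xnb hau bub wbz jas atosr jcf atnv wvw
Hunk 7: at line 5 remove [sle,xnb,hau] add [fqc,aroig,dai] -> 16 lines: std ejquk rwl fvrym aoe vws fqc aroig dai bub wbz jas atosr jcf atnv wvw
Final line 10: bub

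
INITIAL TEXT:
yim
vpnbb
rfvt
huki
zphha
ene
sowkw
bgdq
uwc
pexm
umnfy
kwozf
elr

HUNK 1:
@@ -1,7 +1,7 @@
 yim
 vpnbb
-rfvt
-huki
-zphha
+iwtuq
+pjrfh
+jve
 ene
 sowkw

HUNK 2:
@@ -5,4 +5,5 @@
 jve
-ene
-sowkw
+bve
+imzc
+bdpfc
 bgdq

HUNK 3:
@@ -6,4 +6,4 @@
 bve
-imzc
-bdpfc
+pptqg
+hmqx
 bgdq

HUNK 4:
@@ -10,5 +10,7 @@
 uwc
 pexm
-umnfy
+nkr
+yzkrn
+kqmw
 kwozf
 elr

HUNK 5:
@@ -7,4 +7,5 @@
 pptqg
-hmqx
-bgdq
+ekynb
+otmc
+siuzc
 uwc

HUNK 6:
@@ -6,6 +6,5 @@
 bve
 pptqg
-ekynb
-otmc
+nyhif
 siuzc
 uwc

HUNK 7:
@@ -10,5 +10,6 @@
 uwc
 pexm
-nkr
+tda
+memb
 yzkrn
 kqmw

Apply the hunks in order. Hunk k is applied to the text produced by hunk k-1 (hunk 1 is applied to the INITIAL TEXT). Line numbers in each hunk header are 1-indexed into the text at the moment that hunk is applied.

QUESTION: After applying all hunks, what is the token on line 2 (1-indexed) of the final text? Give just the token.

Answer: vpnbb

Derivation:
Hunk 1: at line 1 remove [rfvt,huki,zphha] add [iwtuq,pjrfh,jve] -> 13 lines: yim vpnbb iwtuq pjrfh jve ene sowkw bgdq uwc pexm umnfy kwozf elr
Hunk 2: at line 5 remove [ene,sowkw] add [bve,imzc,bdpfc] -> 14 lines: yim vpnbb iwtuq pjrfh jve bve imzc bdpfc bgdq uwc pexm umnfy kwozf elr
Hunk 3: at line 6 remove [imzc,bdpfc] add [pptqg,hmqx] -> 14 lines: yim vpnbb iwtuq pjrfh jve bve pptqg hmqx bgdq uwc pexm umnfy kwozf elr
Hunk 4: at line 10 remove [umnfy] add [nkr,yzkrn,kqmw] -> 16 lines: yim vpnbb iwtuq pjrfh jve bve pptqg hmqx bgdq uwc pexm nkr yzkrn kqmw kwozf elr
Hunk 5: at line 7 remove [hmqx,bgdq] add [ekynb,otmc,siuzc] -> 17 lines: yim vpnbb iwtuq pjrfh jve bve pptqg ekynb otmc siuzc uwc pexm nkr yzkrn kqmw kwozf elr
Hunk 6: at line 6 remove [ekynb,otmc] add [nyhif] -> 16 lines: yim vpnbb iwtuq pjrfh jve bve pptqg nyhif siuzc uwc pexm nkr yzkrn kqmw kwozf elr
Hunk 7: at line 10 remove [nkr] add [tda,memb] -> 17 lines: yim vpnbb iwtuq pjrfh jve bve pptqg nyhif siuzc uwc pexm tda memb yzkrn kqmw kwozf elr
Final line 2: vpnbb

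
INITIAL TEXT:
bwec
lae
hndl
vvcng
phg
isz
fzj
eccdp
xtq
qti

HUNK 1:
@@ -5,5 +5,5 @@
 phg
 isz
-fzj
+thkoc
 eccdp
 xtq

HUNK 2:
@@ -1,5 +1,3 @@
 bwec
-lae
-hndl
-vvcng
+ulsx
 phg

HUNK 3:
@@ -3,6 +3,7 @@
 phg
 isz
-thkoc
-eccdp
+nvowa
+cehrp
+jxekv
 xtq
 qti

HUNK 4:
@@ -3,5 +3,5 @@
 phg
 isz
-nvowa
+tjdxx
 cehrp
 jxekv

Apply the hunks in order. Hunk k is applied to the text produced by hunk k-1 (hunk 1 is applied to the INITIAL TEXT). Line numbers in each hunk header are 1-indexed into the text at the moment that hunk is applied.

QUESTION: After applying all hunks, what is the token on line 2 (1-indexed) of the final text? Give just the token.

Hunk 1: at line 5 remove [fzj] add [thkoc] -> 10 lines: bwec lae hndl vvcng phg isz thkoc eccdp xtq qti
Hunk 2: at line 1 remove [lae,hndl,vvcng] add [ulsx] -> 8 lines: bwec ulsx phg isz thkoc eccdp xtq qti
Hunk 3: at line 3 remove [thkoc,eccdp] add [nvowa,cehrp,jxekv] -> 9 lines: bwec ulsx phg isz nvowa cehrp jxekv xtq qti
Hunk 4: at line 3 remove [nvowa] add [tjdxx] -> 9 lines: bwec ulsx phg isz tjdxx cehrp jxekv xtq qti
Final line 2: ulsx

Answer: ulsx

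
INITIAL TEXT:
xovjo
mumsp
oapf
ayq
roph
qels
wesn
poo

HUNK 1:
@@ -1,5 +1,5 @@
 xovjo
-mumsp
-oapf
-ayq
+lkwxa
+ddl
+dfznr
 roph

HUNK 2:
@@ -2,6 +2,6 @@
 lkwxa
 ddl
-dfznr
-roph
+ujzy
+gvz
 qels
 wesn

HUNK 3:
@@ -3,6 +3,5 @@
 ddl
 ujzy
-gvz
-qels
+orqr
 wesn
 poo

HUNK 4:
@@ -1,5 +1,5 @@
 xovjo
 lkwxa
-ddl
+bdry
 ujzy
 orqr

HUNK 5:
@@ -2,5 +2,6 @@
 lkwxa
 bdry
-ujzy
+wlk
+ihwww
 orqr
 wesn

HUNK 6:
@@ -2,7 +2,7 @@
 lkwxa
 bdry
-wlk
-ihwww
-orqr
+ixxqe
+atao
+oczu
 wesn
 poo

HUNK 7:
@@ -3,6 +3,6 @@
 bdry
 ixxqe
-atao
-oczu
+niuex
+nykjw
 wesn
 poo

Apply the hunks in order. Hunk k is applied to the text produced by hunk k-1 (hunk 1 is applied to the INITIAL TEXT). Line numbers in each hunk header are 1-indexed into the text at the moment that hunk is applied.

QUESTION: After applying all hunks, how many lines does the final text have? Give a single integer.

Answer: 8

Derivation:
Hunk 1: at line 1 remove [mumsp,oapf,ayq] add [lkwxa,ddl,dfznr] -> 8 lines: xovjo lkwxa ddl dfznr roph qels wesn poo
Hunk 2: at line 2 remove [dfznr,roph] add [ujzy,gvz] -> 8 lines: xovjo lkwxa ddl ujzy gvz qels wesn poo
Hunk 3: at line 3 remove [gvz,qels] add [orqr] -> 7 lines: xovjo lkwxa ddl ujzy orqr wesn poo
Hunk 4: at line 1 remove [ddl] add [bdry] -> 7 lines: xovjo lkwxa bdry ujzy orqr wesn poo
Hunk 5: at line 2 remove [ujzy] add [wlk,ihwww] -> 8 lines: xovjo lkwxa bdry wlk ihwww orqr wesn poo
Hunk 6: at line 2 remove [wlk,ihwww,orqr] add [ixxqe,atao,oczu] -> 8 lines: xovjo lkwxa bdry ixxqe atao oczu wesn poo
Hunk 7: at line 3 remove [atao,oczu] add [niuex,nykjw] -> 8 lines: xovjo lkwxa bdry ixxqe niuex nykjw wesn poo
Final line count: 8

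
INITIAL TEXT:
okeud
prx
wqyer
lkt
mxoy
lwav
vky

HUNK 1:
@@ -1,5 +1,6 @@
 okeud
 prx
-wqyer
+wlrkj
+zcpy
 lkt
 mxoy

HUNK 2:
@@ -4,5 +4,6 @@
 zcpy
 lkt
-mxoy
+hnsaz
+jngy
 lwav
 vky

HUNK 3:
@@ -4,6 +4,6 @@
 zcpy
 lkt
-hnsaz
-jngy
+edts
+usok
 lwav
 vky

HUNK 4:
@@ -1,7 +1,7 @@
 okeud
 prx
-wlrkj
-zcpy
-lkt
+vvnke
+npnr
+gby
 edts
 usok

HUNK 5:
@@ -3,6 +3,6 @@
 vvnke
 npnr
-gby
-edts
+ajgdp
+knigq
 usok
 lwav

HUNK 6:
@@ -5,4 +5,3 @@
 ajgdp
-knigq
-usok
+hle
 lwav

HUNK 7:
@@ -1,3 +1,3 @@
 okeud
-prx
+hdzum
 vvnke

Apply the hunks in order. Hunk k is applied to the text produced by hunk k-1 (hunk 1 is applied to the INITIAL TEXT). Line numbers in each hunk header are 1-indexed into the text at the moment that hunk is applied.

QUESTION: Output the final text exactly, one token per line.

Answer: okeud
hdzum
vvnke
npnr
ajgdp
hle
lwav
vky

Derivation:
Hunk 1: at line 1 remove [wqyer] add [wlrkj,zcpy] -> 8 lines: okeud prx wlrkj zcpy lkt mxoy lwav vky
Hunk 2: at line 4 remove [mxoy] add [hnsaz,jngy] -> 9 lines: okeud prx wlrkj zcpy lkt hnsaz jngy lwav vky
Hunk 3: at line 4 remove [hnsaz,jngy] add [edts,usok] -> 9 lines: okeud prx wlrkj zcpy lkt edts usok lwav vky
Hunk 4: at line 1 remove [wlrkj,zcpy,lkt] add [vvnke,npnr,gby] -> 9 lines: okeud prx vvnke npnr gby edts usok lwav vky
Hunk 5: at line 3 remove [gby,edts] add [ajgdp,knigq] -> 9 lines: okeud prx vvnke npnr ajgdp knigq usok lwav vky
Hunk 6: at line 5 remove [knigq,usok] add [hle] -> 8 lines: okeud prx vvnke npnr ajgdp hle lwav vky
Hunk 7: at line 1 remove [prx] add [hdzum] -> 8 lines: okeud hdzum vvnke npnr ajgdp hle lwav vky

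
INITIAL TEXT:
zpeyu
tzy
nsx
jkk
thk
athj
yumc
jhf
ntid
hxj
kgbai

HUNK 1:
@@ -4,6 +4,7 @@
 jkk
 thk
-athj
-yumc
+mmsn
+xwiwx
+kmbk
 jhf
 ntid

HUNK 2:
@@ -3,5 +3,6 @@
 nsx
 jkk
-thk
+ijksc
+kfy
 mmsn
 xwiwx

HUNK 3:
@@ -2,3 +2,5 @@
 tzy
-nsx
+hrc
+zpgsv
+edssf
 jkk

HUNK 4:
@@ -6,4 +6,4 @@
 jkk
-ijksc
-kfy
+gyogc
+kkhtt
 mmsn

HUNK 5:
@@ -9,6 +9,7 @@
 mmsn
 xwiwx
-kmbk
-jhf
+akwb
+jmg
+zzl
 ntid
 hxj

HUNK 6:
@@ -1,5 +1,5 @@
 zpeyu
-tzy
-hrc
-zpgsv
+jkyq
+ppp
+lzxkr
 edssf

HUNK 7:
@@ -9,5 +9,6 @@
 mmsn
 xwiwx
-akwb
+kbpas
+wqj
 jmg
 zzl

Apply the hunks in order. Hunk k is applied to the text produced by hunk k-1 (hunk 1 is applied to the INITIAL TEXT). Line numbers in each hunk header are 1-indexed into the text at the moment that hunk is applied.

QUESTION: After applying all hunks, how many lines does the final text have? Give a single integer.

Hunk 1: at line 4 remove [athj,yumc] add [mmsn,xwiwx,kmbk] -> 12 lines: zpeyu tzy nsx jkk thk mmsn xwiwx kmbk jhf ntid hxj kgbai
Hunk 2: at line 3 remove [thk] add [ijksc,kfy] -> 13 lines: zpeyu tzy nsx jkk ijksc kfy mmsn xwiwx kmbk jhf ntid hxj kgbai
Hunk 3: at line 2 remove [nsx] add [hrc,zpgsv,edssf] -> 15 lines: zpeyu tzy hrc zpgsv edssf jkk ijksc kfy mmsn xwiwx kmbk jhf ntid hxj kgbai
Hunk 4: at line 6 remove [ijksc,kfy] add [gyogc,kkhtt] -> 15 lines: zpeyu tzy hrc zpgsv edssf jkk gyogc kkhtt mmsn xwiwx kmbk jhf ntid hxj kgbai
Hunk 5: at line 9 remove [kmbk,jhf] add [akwb,jmg,zzl] -> 16 lines: zpeyu tzy hrc zpgsv edssf jkk gyogc kkhtt mmsn xwiwx akwb jmg zzl ntid hxj kgbai
Hunk 6: at line 1 remove [tzy,hrc,zpgsv] add [jkyq,ppp,lzxkr] -> 16 lines: zpeyu jkyq ppp lzxkr edssf jkk gyogc kkhtt mmsn xwiwx akwb jmg zzl ntid hxj kgbai
Hunk 7: at line 9 remove [akwb] add [kbpas,wqj] -> 17 lines: zpeyu jkyq ppp lzxkr edssf jkk gyogc kkhtt mmsn xwiwx kbpas wqj jmg zzl ntid hxj kgbai
Final line count: 17

Answer: 17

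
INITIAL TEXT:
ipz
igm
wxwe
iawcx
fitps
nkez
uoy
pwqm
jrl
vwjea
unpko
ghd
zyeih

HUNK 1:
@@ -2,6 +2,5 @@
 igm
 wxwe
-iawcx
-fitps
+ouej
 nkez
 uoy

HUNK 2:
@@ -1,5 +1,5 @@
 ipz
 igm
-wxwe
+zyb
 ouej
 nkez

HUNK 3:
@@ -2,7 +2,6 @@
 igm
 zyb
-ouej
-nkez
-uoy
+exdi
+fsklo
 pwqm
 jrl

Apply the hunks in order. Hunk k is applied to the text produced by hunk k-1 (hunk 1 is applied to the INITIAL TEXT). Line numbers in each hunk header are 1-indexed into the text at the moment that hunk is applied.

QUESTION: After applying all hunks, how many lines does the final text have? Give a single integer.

Answer: 11

Derivation:
Hunk 1: at line 2 remove [iawcx,fitps] add [ouej] -> 12 lines: ipz igm wxwe ouej nkez uoy pwqm jrl vwjea unpko ghd zyeih
Hunk 2: at line 1 remove [wxwe] add [zyb] -> 12 lines: ipz igm zyb ouej nkez uoy pwqm jrl vwjea unpko ghd zyeih
Hunk 3: at line 2 remove [ouej,nkez,uoy] add [exdi,fsklo] -> 11 lines: ipz igm zyb exdi fsklo pwqm jrl vwjea unpko ghd zyeih
Final line count: 11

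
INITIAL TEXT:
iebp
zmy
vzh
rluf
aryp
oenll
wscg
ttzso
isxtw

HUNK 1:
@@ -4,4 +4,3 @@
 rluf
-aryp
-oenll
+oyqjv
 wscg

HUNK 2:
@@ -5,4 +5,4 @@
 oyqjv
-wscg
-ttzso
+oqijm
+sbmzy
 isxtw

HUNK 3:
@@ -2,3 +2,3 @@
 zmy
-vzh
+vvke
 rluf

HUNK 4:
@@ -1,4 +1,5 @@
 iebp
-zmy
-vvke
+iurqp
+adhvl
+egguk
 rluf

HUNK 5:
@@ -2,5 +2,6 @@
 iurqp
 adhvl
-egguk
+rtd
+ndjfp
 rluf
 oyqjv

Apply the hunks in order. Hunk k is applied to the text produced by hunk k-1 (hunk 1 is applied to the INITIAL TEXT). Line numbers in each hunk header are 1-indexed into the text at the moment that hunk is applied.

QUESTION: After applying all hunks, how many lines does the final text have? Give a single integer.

Answer: 10

Derivation:
Hunk 1: at line 4 remove [aryp,oenll] add [oyqjv] -> 8 lines: iebp zmy vzh rluf oyqjv wscg ttzso isxtw
Hunk 2: at line 5 remove [wscg,ttzso] add [oqijm,sbmzy] -> 8 lines: iebp zmy vzh rluf oyqjv oqijm sbmzy isxtw
Hunk 3: at line 2 remove [vzh] add [vvke] -> 8 lines: iebp zmy vvke rluf oyqjv oqijm sbmzy isxtw
Hunk 4: at line 1 remove [zmy,vvke] add [iurqp,adhvl,egguk] -> 9 lines: iebp iurqp adhvl egguk rluf oyqjv oqijm sbmzy isxtw
Hunk 5: at line 2 remove [egguk] add [rtd,ndjfp] -> 10 lines: iebp iurqp adhvl rtd ndjfp rluf oyqjv oqijm sbmzy isxtw
Final line count: 10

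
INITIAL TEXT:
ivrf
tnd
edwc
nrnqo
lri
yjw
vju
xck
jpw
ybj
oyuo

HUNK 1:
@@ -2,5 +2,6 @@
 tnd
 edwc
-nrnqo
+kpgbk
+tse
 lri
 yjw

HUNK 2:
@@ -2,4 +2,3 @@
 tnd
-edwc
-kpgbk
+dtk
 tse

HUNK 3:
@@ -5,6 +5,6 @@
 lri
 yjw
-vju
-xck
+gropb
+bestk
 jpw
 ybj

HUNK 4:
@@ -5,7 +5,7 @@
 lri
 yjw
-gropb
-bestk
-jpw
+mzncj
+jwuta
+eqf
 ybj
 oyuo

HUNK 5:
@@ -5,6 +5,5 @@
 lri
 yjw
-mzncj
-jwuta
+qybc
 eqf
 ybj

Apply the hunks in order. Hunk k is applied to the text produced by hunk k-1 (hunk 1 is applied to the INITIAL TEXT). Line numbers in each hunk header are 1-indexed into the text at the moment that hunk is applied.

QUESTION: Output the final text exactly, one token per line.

Answer: ivrf
tnd
dtk
tse
lri
yjw
qybc
eqf
ybj
oyuo

Derivation:
Hunk 1: at line 2 remove [nrnqo] add [kpgbk,tse] -> 12 lines: ivrf tnd edwc kpgbk tse lri yjw vju xck jpw ybj oyuo
Hunk 2: at line 2 remove [edwc,kpgbk] add [dtk] -> 11 lines: ivrf tnd dtk tse lri yjw vju xck jpw ybj oyuo
Hunk 3: at line 5 remove [vju,xck] add [gropb,bestk] -> 11 lines: ivrf tnd dtk tse lri yjw gropb bestk jpw ybj oyuo
Hunk 4: at line 5 remove [gropb,bestk,jpw] add [mzncj,jwuta,eqf] -> 11 lines: ivrf tnd dtk tse lri yjw mzncj jwuta eqf ybj oyuo
Hunk 5: at line 5 remove [mzncj,jwuta] add [qybc] -> 10 lines: ivrf tnd dtk tse lri yjw qybc eqf ybj oyuo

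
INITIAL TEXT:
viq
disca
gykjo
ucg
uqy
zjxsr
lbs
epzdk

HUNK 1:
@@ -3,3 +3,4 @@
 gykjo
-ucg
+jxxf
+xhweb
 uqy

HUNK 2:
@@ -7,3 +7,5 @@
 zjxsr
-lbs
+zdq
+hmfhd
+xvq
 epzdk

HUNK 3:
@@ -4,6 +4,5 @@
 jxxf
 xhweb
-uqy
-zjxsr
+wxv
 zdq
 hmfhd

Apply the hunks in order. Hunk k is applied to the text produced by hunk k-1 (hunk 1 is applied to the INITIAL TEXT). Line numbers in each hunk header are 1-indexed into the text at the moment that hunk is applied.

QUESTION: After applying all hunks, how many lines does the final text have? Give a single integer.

Hunk 1: at line 3 remove [ucg] add [jxxf,xhweb] -> 9 lines: viq disca gykjo jxxf xhweb uqy zjxsr lbs epzdk
Hunk 2: at line 7 remove [lbs] add [zdq,hmfhd,xvq] -> 11 lines: viq disca gykjo jxxf xhweb uqy zjxsr zdq hmfhd xvq epzdk
Hunk 3: at line 4 remove [uqy,zjxsr] add [wxv] -> 10 lines: viq disca gykjo jxxf xhweb wxv zdq hmfhd xvq epzdk
Final line count: 10

Answer: 10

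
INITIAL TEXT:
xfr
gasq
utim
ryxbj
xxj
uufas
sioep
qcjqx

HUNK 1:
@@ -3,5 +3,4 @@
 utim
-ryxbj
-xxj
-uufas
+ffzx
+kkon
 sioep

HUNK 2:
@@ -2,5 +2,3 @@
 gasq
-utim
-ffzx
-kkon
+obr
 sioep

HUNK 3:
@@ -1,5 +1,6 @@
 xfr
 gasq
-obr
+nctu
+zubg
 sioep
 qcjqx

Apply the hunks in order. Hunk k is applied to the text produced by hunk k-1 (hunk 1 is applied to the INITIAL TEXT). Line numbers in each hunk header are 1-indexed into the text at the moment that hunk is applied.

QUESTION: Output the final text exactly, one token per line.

Answer: xfr
gasq
nctu
zubg
sioep
qcjqx

Derivation:
Hunk 1: at line 3 remove [ryxbj,xxj,uufas] add [ffzx,kkon] -> 7 lines: xfr gasq utim ffzx kkon sioep qcjqx
Hunk 2: at line 2 remove [utim,ffzx,kkon] add [obr] -> 5 lines: xfr gasq obr sioep qcjqx
Hunk 3: at line 1 remove [obr] add [nctu,zubg] -> 6 lines: xfr gasq nctu zubg sioep qcjqx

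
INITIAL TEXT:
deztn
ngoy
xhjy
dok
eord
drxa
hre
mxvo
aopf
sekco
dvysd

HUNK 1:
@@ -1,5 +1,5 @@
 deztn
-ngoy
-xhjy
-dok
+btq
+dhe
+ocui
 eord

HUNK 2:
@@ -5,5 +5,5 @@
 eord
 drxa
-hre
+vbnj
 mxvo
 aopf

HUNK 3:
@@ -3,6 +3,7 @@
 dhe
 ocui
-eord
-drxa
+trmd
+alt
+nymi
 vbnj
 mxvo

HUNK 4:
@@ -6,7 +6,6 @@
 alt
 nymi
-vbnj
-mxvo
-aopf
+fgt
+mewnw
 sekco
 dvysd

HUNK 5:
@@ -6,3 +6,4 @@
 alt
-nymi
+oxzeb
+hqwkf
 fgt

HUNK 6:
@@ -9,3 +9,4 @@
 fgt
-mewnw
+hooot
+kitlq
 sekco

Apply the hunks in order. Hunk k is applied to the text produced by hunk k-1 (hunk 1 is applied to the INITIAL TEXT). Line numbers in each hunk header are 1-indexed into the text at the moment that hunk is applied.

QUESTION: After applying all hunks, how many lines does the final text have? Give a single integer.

Hunk 1: at line 1 remove [ngoy,xhjy,dok] add [btq,dhe,ocui] -> 11 lines: deztn btq dhe ocui eord drxa hre mxvo aopf sekco dvysd
Hunk 2: at line 5 remove [hre] add [vbnj] -> 11 lines: deztn btq dhe ocui eord drxa vbnj mxvo aopf sekco dvysd
Hunk 3: at line 3 remove [eord,drxa] add [trmd,alt,nymi] -> 12 lines: deztn btq dhe ocui trmd alt nymi vbnj mxvo aopf sekco dvysd
Hunk 4: at line 6 remove [vbnj,mxvo,aopf] add [fgt,mewnw] -> 11 lines: deztn btq dhe ocui trmd alt nymi fgt mewnw sekco dvysd
Hunk 5: at line 6 remove [nymi] add [oxzeb,hqwkf] -> 12 lines: deztn btq dhe ocui trmd alt oxzeb hqwkf fgt mewnw sekco dvysd
Hunk 6: at line 9 remove [mewnw] add [hooot,kitlq] -> 13 lines: deztn btq dhe ocui trmd alt oxzeb hqwkf fgt hooot kitlq sekco dvysd
Final line count: 13

Answer: 13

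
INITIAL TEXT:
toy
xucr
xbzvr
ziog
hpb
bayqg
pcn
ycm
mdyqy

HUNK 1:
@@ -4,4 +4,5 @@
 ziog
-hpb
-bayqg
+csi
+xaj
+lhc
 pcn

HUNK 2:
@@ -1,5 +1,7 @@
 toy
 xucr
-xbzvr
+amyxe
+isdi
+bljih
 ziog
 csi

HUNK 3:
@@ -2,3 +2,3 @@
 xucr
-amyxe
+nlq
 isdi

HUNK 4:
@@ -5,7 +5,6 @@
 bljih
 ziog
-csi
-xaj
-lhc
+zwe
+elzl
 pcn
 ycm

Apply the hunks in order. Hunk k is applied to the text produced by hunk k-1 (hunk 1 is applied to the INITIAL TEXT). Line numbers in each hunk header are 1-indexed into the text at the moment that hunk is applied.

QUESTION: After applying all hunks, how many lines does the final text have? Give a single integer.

Answer: 11

Derivation:
Hunk 1: at line 4 remove [hpb,bayqg] add [csi,xaj,lhc] -> 10 lines: toy xucr xbzvr ziog csi xaj lhc pcn ycm mdyqy
Hunk 2: at line 1 remove [xbzvr] add [amyxe,isdi,bljih] -> 12 lines: toy xucr amyxe isdi bljih ziog csi xaj lhc pcn ycm mdyqy
Hunk 3: at line 2 remove [amyxe] add [nlq] -> 12 lines: toy xucr nlq isdi bljih ziog csi xaj lhc pcn ycm mdyqy
Hunk 4: at line 5 remove [csi,xaj,lhc] add [zwe,elzl] -> 11 lines: toy xucr nlq isdi bljih ziog zwe elzl pcn ycm mdyqy
Final line count: 11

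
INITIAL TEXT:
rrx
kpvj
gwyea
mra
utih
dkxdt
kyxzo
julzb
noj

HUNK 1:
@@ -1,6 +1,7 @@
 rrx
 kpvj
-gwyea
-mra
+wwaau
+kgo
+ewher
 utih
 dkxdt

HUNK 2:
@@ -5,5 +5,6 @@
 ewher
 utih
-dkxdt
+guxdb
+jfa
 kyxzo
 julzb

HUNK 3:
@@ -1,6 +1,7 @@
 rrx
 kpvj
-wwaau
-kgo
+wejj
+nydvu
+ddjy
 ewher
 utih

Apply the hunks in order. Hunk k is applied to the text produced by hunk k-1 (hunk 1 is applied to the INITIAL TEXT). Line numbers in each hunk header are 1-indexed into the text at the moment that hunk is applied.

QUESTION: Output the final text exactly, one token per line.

Hunk 1: at line 1 remove [gwyea,mra] add [wwaau,kgo,ewher] -> 10 lines: rrx kpvj wwaau kgo ewher utih dkxdt kyxzo julzb noj
Hunk 2: at line 5 remove [dkxdt] add [guxdb,jfa] -> 11 lines: rrx kpvj wwaau kgo ewher utih guxdb jfa kyxzo julzb noj
Hunk 3: at line 1 remove [wwaau,kgo] add [wejj,nydvu,ddjy] -> 12 lines: rrx kpvj wejj nydvu ddjy ewher utih guxdb jfa kyxzo julzb noj

Answer: rrx
kpvj
wejj
nydvu
ddjy
ewher
utih
guxdb
jfa
kyxzo
julzb
noj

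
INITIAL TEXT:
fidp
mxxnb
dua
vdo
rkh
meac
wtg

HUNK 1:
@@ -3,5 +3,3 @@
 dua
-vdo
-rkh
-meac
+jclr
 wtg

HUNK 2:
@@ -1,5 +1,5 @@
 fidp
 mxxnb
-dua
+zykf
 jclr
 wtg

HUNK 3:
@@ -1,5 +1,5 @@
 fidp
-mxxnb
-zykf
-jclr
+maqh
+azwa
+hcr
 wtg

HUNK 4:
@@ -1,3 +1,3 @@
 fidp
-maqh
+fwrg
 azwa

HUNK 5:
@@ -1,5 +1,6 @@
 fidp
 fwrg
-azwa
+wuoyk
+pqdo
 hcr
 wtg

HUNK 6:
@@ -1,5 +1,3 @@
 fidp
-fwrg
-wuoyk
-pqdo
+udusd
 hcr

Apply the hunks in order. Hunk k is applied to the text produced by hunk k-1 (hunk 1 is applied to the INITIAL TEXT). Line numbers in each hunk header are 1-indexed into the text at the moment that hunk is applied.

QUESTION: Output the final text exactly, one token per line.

Answer: fidp
udusd
hcr
wtg

Derivation:
Hunk 1: at line 3 remove [vdo,rkh,meac] add [jclr] -> 5 lines: fidp mxxnb dua jclr wtg
Hunk 2: at line 1 remove [dua] add [zykf] -> 5 lines: fidp mxxnb zykf jclr wtg
Hunk 3: at line 1 remove [mxxnb,zykf,jclr] add [maqh,azwa,hcr] -> 5 lines: fidp maqh azwa hcr wtg
Hunk 4: at line 1 remove [maqh] add [fwrg] -> 5 lines: fidp fwrg azwa hcr wtg
Hunk 5: at line 1 remove [azwa] add [wuoyk,pqdo] -> 6 lines: fidp fwrg wuoyk pqdo hcr wtg
Hunk 6: at line 1 remove [fwrg,wuoyk,pqdo] add [udusd] -> 4 lines: fidp udusd hcr wtg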